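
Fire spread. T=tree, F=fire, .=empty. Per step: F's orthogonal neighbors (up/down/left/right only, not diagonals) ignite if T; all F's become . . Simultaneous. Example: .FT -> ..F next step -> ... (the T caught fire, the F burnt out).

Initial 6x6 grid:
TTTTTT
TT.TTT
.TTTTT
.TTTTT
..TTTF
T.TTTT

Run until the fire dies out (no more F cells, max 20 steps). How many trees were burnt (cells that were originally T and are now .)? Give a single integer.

Step 1: +3 fires, +1 burnt (F count now 3)
Step 2: +4 fires, +3 burnt (F count now 4)
Step 3: +5 fires, +4 burnt (F count now 5)
Step 4: +5 fires, +5 burnt (F count now 5)
Step 5: +4 fires, +5 burnt (F count now 4)
Step 6: +2 fires, +4 burnt (F count now 2)
Step 7: +2 fires, +2 burnt (F count now 2)
Step 8: +2 fires, +2 burnt (F count now 2)
Step 9: +1 fires, +2 burnt (F count now 1)
Step 10: +0 fires, +1 burnt (F count now 0)
Fire out after step 10
Initially T: 29, now '.': 35
Total burnt (originally-T cells now '.'): 28

Answer: 28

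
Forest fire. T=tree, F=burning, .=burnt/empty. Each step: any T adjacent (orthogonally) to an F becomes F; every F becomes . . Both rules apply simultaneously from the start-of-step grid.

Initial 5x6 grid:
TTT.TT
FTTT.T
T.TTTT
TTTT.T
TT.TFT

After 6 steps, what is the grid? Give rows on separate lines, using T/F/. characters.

Step 1: 5 trees catch fire, 2 burn out
  FTT.TT
  .FTT.T
  F.TTTT
  TTTT.T
  TT.F.F
Step 2: 5 trees catch fire, 5 burn out
  .FT.TT
  ..FT.T
  ..TTTT
  FTTF.F
  TT....
Step 3: 8 trees catch fire, 5 burn out
  ..F.TT
  ...F.T
  ..FFTF
  .FF...
  FT....
Step 4: 3 trees catch fire, 8 burn out
  ....TT
  .....F
  ....F.
  ......
  .F....
Step 5: 1 trees catch fire, 3 burn out
  ....TF
  ......
  ......
  ......
  ......
Step 6: 1 trees catch fire, 1 burn out
  ....F.
  ......
  ......
  ......
  ......

....F.
......
......
......
......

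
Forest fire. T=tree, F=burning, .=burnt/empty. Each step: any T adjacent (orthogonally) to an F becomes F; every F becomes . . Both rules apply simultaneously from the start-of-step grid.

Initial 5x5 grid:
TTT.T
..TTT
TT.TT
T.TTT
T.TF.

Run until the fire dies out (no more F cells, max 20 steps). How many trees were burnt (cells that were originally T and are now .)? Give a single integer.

Answer: 13

Derivation:
Step 1: +2 fires, +1 burnt (F count now 2)
Step 2: +3 fires, +2 burnt (F count now 3)
Step 3: +2 fires, +3 burnt (F count now 2)
Step 4: +2 fires, +2 burnt (F count now 2)
Step 5: +2 fires, +2 burnt (F count now 2)
Step 6: +1 fires, +2 burnt (F count now 1)
Step 7: +1 fires, +1 burnt (F count now 1)
Step 8: +0 fires, +1 burnt (F count now 0)
Fire out after step 8
Initially T: 17, now '.': 21
Total burnt (originally-T cells now '.'): 13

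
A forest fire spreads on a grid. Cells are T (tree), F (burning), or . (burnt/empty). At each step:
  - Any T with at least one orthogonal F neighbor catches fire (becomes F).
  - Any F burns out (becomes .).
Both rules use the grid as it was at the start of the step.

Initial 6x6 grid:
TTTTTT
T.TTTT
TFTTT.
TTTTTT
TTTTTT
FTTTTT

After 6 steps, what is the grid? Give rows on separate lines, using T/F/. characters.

Step 1: 5 trees catch fire, 2 burn out
  TTTTTT
  T.TTTT
  F.FTT.
  TFTTTT
  FTTTTT
  .FTTTT
Step 2: 7 trees catch fire, 5 burn out
  TTTTTT
  F.FTTT
  ...FT.
  F.FTTT
  .FTTTT
  ..FTTT
Step 3: 7 trees catch fire, 7 burn out
  FTFTTT
  ...FTT
  ....F.
  ...FTT
  ..FTTT
  ...FTT
Step 4: 6 trees catch fire, 7 burn out
  .F.FTT
  ....FT
  ......
  ....FT
  ...FTT
  ....FT
Step 5: 5 trees catch fire, 6 burn out
  ....FT
  .....F
  ......
  .....F
  ....FT
  .....F
Step 6: 2 trees catch fire, 5 burn out
  .....F
  ......
  ......
  ......
  .....F
  ......

.....F
......
......
......
.....F
......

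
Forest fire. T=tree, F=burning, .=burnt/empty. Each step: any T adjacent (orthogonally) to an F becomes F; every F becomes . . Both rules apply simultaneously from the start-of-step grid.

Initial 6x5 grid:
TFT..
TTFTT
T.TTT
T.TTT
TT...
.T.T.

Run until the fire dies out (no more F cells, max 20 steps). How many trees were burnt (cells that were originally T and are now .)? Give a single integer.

Step 1: +5 fires, +2 burnt (F count now 5)
Step 2: +4 fires, +5 burnt (F count now 4)
Step 3: +3 fires, +4 burnt (F count now 3)
Step 4: +2 fires, +3 burnt (F count now 2)
Step 5: +1 fires, +2 burnt (F count now 1)
Step 6: +1 fires, +1 burnt (F count now 1)
Step 7: +1 fires, +1 burnt (F count now 1)
Step 8: +0 fires, +1 burnt (F count now 0)
Fire out after step 8
Initially T: 18, now '.': 29
Total burnt (originally-T cells now '.'): 17

Answer: 17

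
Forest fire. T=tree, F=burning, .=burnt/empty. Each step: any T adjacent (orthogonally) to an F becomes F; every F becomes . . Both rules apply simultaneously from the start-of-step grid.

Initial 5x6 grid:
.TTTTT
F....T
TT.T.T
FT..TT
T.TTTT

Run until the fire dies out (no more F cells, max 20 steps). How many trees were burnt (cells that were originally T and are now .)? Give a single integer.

Step 1: +3 fires, +2 burnt (F count now 3)
Step 2: +1 fires, +3 burnt (F count now 1)
Step 3: +0 fires, +1 burnt (F count now 0)
Fire out after step 3
Initially T: 18, now '.': 16
Total burnt (originally-T cells now '.'): 4

Answer: 4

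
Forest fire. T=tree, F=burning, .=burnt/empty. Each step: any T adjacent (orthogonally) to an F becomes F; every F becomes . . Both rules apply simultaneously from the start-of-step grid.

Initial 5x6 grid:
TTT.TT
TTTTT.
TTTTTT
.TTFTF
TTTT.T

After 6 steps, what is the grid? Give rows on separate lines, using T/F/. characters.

Step 1: 6 trees catch fire, 2 burn out
  TTT.TT
  TTTTT.
  TTTFTF
  .TF.F.
  TTTF.F
Step 2: 5 trees catch fire, 6 burn out
  TTT.TT
  TTTFT.
  TTF.F.
  .F....
  TTF...
Step 3: 4 trees catch fire, 5 burn out
  TTT.TT
  TTF.F.
  TF....
  ......
  TF....
Step 4: 5 trees catch fire, 4 burn out
  TTF.FT
  TF....
  F.....
  ......
  F.....
Step 5: 3 trees catch fire, 5 burn out
  TF...F
  F.....
  ......
  ......
  ......
Step 6: 1 trees catch fire, 3 burn out
  F.....
  ......
  ......
  ......
  ......

F.....
......
......
......
......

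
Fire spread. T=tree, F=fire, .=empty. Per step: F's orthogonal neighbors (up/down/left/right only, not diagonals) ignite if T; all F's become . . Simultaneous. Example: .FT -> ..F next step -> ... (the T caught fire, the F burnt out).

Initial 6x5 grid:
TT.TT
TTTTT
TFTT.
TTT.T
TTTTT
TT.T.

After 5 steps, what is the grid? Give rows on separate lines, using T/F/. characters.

Step 1: 4 trees catch fire, 1 burn out
  TT.TT
  TFTTT
  F.FT.
  TFT.T
  TTTTT
  TT.T.
Step 2: 7 trees catch fire, 4 burn out
  TF.TT
  F.FTT
  ...F.
  F.F.T
  TFTTT
  TT.T.
Step 3: 5 trees catch fire, 7 burn out
  F..TT
  ...FT
  .....
  ....T
  F.FTT
  TF.T.
Step 4: 4 trees catch fire, 5 burn out
  ...FT
  ....F
  .....
  ....T
  ...FT
  F..T.
Step 5: 3 trees catch fire, 4 burn out
  ....F
  .....
  .....
  ....T
  ....F
  ...F.

....F
.....
.....
....T
....F
...F.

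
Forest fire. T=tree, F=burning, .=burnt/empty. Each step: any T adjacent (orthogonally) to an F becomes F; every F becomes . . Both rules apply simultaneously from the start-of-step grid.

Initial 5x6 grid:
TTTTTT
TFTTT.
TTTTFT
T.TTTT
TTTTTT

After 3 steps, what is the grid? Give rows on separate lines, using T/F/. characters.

Step 1: 8 trees catch fire, 2 burn out
  TFTTTT
  F.FTF.
  TFTF.F
  T.TTFT
  TTTTTT
Step 2: 9 trees catch fire, 8 burn out
  F.FTFT
  ...F..
  F.F...
  T.TF.F
  TTTTFT
Step 3: 6 trees catch fire, 9 burn out
  ...F.F
  ......
  ......
  F.F...
  TTTF.F

...F.F
......
......
F.F...
TTTF.F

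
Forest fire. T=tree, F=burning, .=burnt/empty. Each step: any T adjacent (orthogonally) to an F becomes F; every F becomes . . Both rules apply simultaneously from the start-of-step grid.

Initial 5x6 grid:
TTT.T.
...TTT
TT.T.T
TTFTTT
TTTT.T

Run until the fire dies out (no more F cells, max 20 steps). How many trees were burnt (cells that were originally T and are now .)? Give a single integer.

Step 1: +3 fires, +1 burnt (F count now 3)
Step 2: +6 fires, +3 burnt (F count now 6)
Step 3: +4 fires, +6 burnt (F count now 4)
Step 4: +3 fires, +4 burnt (F count now 3)
Step 5: +2 fires, +3 burnt (F count now 2)
Step 6: +0 fires, +2 burnt (F count now 0)
Fire out after step 6
Initially T: 21, now '.': 27
Total burnt (originally-T cells now '.'): 18

Answer: 18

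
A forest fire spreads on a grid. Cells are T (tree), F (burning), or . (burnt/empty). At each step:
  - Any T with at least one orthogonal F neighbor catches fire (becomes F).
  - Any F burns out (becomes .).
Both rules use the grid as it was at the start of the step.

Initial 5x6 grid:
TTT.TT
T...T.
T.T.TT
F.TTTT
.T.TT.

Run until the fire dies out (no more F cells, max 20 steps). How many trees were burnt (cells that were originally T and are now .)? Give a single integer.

Step 1: +1 fires, +1 burnt (F count now 1)
Step 2: +1 fires, +1 burnt (F count now 1)
Step 3: +1 fires, +1 burnt (F count now 1)
Step 4: +1 fires, +1 burnt (F count now 1)
Step 5: +1 fires, +1 burnt (F count now 1)
Step 6: +0 fires, +1 burnt (F count now 0)
Fire out after step 6
Initially T: 18, now '.': 17
Total burnt (originally-T cells now '.'): 5

Answer: 5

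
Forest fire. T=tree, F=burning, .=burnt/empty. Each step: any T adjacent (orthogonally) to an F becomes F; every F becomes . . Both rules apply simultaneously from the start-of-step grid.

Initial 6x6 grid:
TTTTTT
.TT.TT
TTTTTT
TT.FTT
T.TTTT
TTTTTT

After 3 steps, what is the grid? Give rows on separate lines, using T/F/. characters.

Step 1: 3 trees catch fire, 1 burn out
  TTTTTT
  .TT.TT
  TTTFTT
  TT..FT
  T.TFTT
  TTTTTT
Step 2: 6 trees catch fire, 3 burn out
  TTTTTT
  .TT.TT
  TTF.FT
  TT...F
  T.F.FT
  TTTFTT
Step 3: 7 trees catch fire, 6 burn out
  TTTTTT
  .TF.FT
  TF...F
  TT....
  T....F
  TTF.FT

TTTTTT
.TF.FT
TF...F
TT....
T....F
TTF.FT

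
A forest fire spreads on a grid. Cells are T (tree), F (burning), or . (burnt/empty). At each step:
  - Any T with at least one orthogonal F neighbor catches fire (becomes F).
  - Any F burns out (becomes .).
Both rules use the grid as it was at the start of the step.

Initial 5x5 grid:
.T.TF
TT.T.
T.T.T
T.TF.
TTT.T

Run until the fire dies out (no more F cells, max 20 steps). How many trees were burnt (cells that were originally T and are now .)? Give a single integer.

Answer: 12

Derivation:
Step 1: +2 fires, +2 burnt (F count now 2)
Step 2: +3 fires, +2 burnt (F count now 3)
Step 3: +1 fires, +3 burnt (F count now 1)
Step 4: +1 fires, +1 burnt (F count now 1)
Step 5: +1 fires, +1 burnt (F count now 1)
Step 6: +1 fires, +1 burnt (F count now 1)
Step 7: +1 fires, +1 burnt (F count now 1)
Step 8: +1 fires, +1 burnt (F count now 1)
Step 9: +1 fires, +1 burnt (F count now 1)
Step 10: +0 fires, +1 burnt (F count now 0)
Fire out after step 10
Initially T: 14, now '.': 23
Total burnt (originally-T cells now '.'): 12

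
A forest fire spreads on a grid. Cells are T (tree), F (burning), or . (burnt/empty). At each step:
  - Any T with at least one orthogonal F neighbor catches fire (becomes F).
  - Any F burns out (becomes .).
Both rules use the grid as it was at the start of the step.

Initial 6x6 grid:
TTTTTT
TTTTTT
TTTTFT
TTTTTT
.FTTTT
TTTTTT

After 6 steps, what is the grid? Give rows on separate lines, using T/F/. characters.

Step 1: 7 trees catch fire, 2 burn out
  TTTTTT
  TTTTFT
  TTTF.F
  TFTTFT
  ..FTTT
  TFTTTT
Step 2: 13 trees catch fire, 7 burn out
  TTTTFT
  TTTF.F
  TFF...
  F.FF.F
  ...FFT
  F.FTTT
Step 3: 8 trees catch fire, 13 burn out
  TTTF.F
  TFF...
  F.....
  ......
  .....F
  ...FFT
Step 4: 4 trees catch fire, 8 burn out
  TFF...
  F.....
  ......
  ......
  ......
  .....F
Step 5: 1 trees catch fire, 4 burn out
  F.....
  ......
  ......
  ......
  ......
  ......
Step 6: 0 trees catch fire, 1 burn out
  ......
  ......
  ......
  ......
  ......
  ......

......
......
......
......
......
......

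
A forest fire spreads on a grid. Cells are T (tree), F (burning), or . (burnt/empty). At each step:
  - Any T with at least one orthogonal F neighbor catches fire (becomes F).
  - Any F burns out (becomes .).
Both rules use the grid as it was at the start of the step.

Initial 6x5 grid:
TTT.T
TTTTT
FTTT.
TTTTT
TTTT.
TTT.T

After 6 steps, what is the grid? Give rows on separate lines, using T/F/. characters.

Step 1: 3 trees catch fire, 1 burn out
  TTT.T
  FTTTT
  .FTT.
  FTTTT
  TTTT.
  TTT.T
Step 2: 5 trees catch fire, 3 burn out
  FTT.T
  .FTTT
  ..FT.
  .FTTT
  FTTT.
  TTT.T
Step 3: 6 trees catch fire, 5 burn out
  .FT.T
  ..FTT
  ...F.
  ..FTT
  .FTT.
  FTT.T
Step 4: 5 trees catch fire, 6 burn out
  ..F.T
  ...FT
  .....
  ...FT
  ..FT.
  .FT.T
Step 5: 4 trees catch fire, 5 burn out
  ....T
  ....F
  .....
  ....F
  ...F.
  ..F.T
Step 6: 1 trees catch fire, 4 burn out
  ....F
  .....
  .....
  .....
  .....
  ....T

....F
.....
.....
.....
.....
....T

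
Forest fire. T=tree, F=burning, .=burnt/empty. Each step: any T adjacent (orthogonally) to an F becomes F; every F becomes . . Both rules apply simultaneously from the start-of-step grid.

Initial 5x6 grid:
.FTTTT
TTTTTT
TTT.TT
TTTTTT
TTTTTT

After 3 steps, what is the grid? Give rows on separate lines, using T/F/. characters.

Step 1: 2 trees catch fire, 1 burn out
  ..FTTT
  TFTTTT
  TTT.TT
  TTTTTT
  TTTTTT
Step 2: 4 trees catch fire, 2 burn out
  ...FTT
  F.FTTT
  TFT.TT
  TTTTTT
  TTTTTT
Step 3: 5 trees catch fire, 4 burn out
  ....FT
  ...FTT
  F.F.TT
  TFTTTT
  TTTTTT

....FT
...FTT
F.F.TT
TFTTTT
TTTTTT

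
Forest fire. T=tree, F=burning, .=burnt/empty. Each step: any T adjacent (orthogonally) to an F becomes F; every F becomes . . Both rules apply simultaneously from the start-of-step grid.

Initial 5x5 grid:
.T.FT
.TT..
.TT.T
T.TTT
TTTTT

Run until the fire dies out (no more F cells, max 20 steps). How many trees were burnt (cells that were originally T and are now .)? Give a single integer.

Step 1: +1 fires, +1 burnt (F count now 1)
Step 2: +0 fires, +1 burnt (F count now 0)
Fire out after step 2
Initially T: 16, now '.': 10
Total burnt (originally-T cells now '.'): 1

Answer: 1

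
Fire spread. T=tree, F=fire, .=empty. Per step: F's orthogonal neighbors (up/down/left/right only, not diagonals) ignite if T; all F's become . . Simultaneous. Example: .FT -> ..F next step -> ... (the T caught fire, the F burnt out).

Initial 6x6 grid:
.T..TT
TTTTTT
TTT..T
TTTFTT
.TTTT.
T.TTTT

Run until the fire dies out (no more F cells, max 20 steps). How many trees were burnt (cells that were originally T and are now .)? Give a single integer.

Step 1: +3 fires, +1 burnt (F count now 3)
Step 2: +6 fires, +3 burnt (F count now 6)
Step 3: +7 fires, +6 burnt (F count now 7)
Step 4: +5 fires, +7 burnt (F count now 5)
Step 5: +4 fires, +5 burnt (F count now 4)
Step 6: +1 fires, +4 burnt (F count now 1)
Step 7: +0 fires, +1 burnt (F count now 0)
Fire out after step 7
Initially T: 27, now '.': 35
Total burnt (originally-T cells now '.'): 26

Answer: 26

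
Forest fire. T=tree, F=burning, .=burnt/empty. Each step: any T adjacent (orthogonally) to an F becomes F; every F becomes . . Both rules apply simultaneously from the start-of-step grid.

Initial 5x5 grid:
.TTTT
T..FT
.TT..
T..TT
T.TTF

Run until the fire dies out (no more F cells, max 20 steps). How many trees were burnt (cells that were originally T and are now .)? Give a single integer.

Step 1: +4 fires, +2 burnt (F count now 4)
Step 2: +4 fires, +4 burnt (F count now 4)
Step 3: +1 fires, +4 burnt (F count now 1)
Step 4: +0 fires, +1 burnt (F count now 0)
Fire out after step 4
Initially T: 14, now '.': 20
Total burnt (originally-T cells now '.'): 9

Answer: 9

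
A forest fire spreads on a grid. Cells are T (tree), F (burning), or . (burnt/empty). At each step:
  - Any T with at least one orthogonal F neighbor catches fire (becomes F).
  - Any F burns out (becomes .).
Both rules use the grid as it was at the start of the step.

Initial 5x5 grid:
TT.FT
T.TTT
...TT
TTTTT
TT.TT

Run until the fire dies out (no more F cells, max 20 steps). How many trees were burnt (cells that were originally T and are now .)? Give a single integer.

Step 1: +2 fires, +1 burnt (F count now 2)
Step 2: +3 fires, +2 burnt (F count now 3)
Step 3: +2 fires, +3 burnt (F count now 2)
Step 4: +3 fires, +2 burnt (F count now 3)
Step 5: +2 fires, +3 burnt (F count now 2)
Step 6: +2 fires, +2 burnt (F count now 2)
Step 7: +1 fires, +2 burnt (F count now 1)
Step 8: +0 fires, +1 burnt (F count now 0)
Fire out after step 8
Initially T: 18, now '.': 22
Total burnt (originally-T cells now '.'): 15

Answer: 15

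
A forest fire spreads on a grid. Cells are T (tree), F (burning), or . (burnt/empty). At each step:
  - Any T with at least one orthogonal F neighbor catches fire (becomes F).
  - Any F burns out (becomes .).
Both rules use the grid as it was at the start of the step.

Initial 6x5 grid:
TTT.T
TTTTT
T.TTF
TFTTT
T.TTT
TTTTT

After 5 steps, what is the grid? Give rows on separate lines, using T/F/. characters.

Step 1: 5 trees catch fire, 2 burn out
  TTT.T
  TTTTF
  T.TF.
  F.FTF
  T.TTT
  TTTTT
Step 2: 8 trees catch fire, 5 burn out
  TTT.F
  TTTF.
  F.F..
  ...F.
  F.FTF
  TTTTT
Step 3: 6 trees catch fire, 8 burn out
  TTT..
  FTF..
  .....
  .....
  ...F.
  FTFTF
Step 4: 5 trees catch fire, 6 burn out
  FTF..
  .F...
  .....
  .....
  .....
  .F.F.
Step 5: 1 trees catch fire, 5 burn out
  .F...
  .....
  .....
  .....
  .....
  .....

.F...
.....
.....
.....
.....
.....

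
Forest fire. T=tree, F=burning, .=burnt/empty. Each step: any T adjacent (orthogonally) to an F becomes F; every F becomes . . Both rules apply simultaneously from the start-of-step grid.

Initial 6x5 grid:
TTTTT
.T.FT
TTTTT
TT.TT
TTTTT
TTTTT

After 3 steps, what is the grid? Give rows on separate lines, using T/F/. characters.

Step 1: 3 trees catch fire, 1 burn out
  TTTFT
  .T..F
  TTTFT
  TT.TT
  TTTTT
  TTTTT
Step 2: 5 trees catch fire, 3 burn out
  TTF.F
  .T...
  TTF.F
  TT.FT
  TTTTT
  TTTTT
Step 3: 4 trees catch fire, 5 burn out
  TF...
  .T...
  TF...
  TT..F
  TTTFT
  TTTTT

TF...
.T...
TF...
TT..F
TTTFT
TTTTT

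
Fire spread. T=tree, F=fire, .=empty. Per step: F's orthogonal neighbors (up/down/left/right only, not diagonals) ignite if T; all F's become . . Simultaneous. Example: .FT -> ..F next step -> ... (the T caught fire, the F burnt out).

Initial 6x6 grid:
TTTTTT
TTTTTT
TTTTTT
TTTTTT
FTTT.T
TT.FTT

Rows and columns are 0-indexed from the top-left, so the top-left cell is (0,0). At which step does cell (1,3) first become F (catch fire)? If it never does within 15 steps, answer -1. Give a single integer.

Step 1: cell (1,3)='T' (+5 fires, +2 burnt)
Step 2: cell (1,3)='T' (+6 fires, +5 burnt)
Step 3: cell (1,3)='T' (+6 fires, +6 burnt)
Step 4: cell (1,3)='F' (+6 fires, +6 burnt)
  -> target ignites at step 4
Step 5: cell (1,3)='.' (+5 fires, +6 burnt)
Step 6: cell (1,3)='.' (+3 fires, +5 burnt)
Step 7: cell (1,3)='.' (+1 fires, +3 burnt)
Step 8: cell (1,3)='.' (+0 fires, +1 burnt)
  fire out at step 8

4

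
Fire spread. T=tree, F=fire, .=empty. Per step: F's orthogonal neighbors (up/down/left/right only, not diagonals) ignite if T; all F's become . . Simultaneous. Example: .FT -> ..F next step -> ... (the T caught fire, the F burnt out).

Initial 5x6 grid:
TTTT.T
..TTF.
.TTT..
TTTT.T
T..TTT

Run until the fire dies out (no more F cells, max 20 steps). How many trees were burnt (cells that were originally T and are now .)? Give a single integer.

Answer: 18

Derivation:
Step 1: +1 fires, +1 burnt (F count now 1)
Step 2: +3 fires, +1 burnt (F count now 3)
Step 3: +3 fires, +3 burnt (F count now 3)
Step 4: +4 fires, +3 burnt (F count now 4)
Step 5: +3 fires, +4 burnt (F count now 3)
Step 6: +2 fires, +3 burnt (F count now 2)
Step 7: +2 fires, +2 burnt (F count now 2)
Step 8: +0 fires, +2 burnt (F count now 0)
Fire out after step 8
Initially T: 19, now '.': 29
Total burnt (originally-T cells now '.'): 18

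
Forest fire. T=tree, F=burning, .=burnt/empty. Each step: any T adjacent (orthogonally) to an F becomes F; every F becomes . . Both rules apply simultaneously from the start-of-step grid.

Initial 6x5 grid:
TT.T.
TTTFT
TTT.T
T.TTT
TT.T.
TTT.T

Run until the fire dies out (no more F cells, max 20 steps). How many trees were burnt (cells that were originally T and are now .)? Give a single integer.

Answer: 21

Derivation:
Step 1: +3 fires, +1 burnt (F count now 3)
Step 2: +3 fires, +3 burnt (F count now 3)
Step 3: +5 fires, +3 burnt (F count now 5)
Step 4: +3 fires, +5 burnt (F count now 3)
Step 5: +2 fires, +3 burnt (F count now 2)
Step 6: +1 fires, +2 burnt (F count now 1)
Step 7: +2 fires, +1 burnt (F count now 2)
Step 8: +1 fires, +2 burnt (F count now 1)
Step 9: +1 fires, +1 burnt (F count now 1)
Step 10: +0 fires, +1 burnt (F count now 0)
Fire out after step 10
Initially T: 22, now '.': 29
Total burnt (originally-T cells now '.'): 21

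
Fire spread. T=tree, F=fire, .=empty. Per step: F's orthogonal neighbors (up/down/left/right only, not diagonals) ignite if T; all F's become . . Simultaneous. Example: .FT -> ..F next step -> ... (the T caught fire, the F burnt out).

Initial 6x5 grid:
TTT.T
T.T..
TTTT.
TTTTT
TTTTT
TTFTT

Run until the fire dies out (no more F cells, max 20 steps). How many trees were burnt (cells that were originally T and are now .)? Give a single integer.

Step 1: +3 fires, +1 burnt (F count now 3)
Step 2: +5 fires, +3 burnt (F count now 5)
Step 3: +5 fires, +5 burnt (F count now 5)
Step 4: +5 fires, +5 burnt (F count now 5)
Step 5: +2 fires, +5 burnt (F count now 2)
Step 6: +2 fires, +2 burnt (F count now 2)
Step 7: +1 fires, +2 burnt (F count now 1)
Step 8: +0 fires, +1 burnt (F count now 0)
Fire out after step 8
Initially T: 24, now '.': 29
Total burnt (originally-T cells now '.'): 23

Answer: 23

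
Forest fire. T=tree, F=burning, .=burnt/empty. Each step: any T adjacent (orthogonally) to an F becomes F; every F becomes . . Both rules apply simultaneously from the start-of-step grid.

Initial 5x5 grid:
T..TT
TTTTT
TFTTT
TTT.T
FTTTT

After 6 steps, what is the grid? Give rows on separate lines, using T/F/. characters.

Step 1: 6 trees catch fire, 2 burn out
  T..TT
  TFTTT
  F.FTT
  FFT.T
  .FTTT
Step 2: 5 trees catch fire, 6 burn out
  T..TT
  F.FTT
  ...FT
  ..F.T
  ..FTT
Step 3: 4 trees catch fire, 5 burn out
  F..TT
  ...FT
  ....F
  ....T
  ...FT
Step 4: 4 trees catch fire, 4 burn out
  ...FT
  ....F
  .....
  ....F
  ....F
Step 5: 1 trees catch fire, 4 burn out
  ....F
  .....
  .....
  .....
  .....
Step 6: 0 trees catch fire, 1 burn out
  .....
  .....
  .....
  .....
  .....

.....
.....
.....
.....
.....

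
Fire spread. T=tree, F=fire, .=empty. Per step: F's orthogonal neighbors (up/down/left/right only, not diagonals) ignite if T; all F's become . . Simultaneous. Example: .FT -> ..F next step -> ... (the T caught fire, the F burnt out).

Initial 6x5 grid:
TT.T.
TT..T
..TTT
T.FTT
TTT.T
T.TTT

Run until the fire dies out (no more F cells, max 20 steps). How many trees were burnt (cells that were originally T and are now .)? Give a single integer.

Answer: 15

Derivation:
Step 1: +3 fires, +1 burnt (F count now 3)
Step 2: +4 fires, +3 burnt (F count now 4)
Step 3: +4 fires, +4 burnt (F count now 4)
Step 4: +4 fires, +4 burnt (F count now 4)
Step 5: +0 fires, +4 burnt (F count now 0)
Fire out after step 5
Initially T: 20, now '.': 25
Total burnt (originally-T cells now '.'): 15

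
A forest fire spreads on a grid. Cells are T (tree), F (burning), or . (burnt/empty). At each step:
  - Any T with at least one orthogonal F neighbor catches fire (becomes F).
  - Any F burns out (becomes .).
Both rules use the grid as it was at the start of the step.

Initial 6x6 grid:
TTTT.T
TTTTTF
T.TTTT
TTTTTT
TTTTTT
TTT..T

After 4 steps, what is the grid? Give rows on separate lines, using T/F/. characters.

Step 1: 3 trees catch fire, 1 burn out
  TTTT.F
  TTTTF.
  T.TTTF
  TTTTTT
  TTTTTT
  TTT..T
Step 2: 3 trees catch fire, 3 burn out
  TTTT..
  TTTF..
  T.TTF.
  TTTTTF
  TTTTTT
  TTT..T
Step 3: 5 trees catch fire, 3 burn out
  TTTF..
  TTF...
  T.TF..
  TTTTF.
  TTTTTF
  TTT..T
Step 4: 6 trees catch fire, 5 burn out
  TTF...
  TF....
  T.F...
  TTTF..
  TTTTF.
  TTT..F

TTF...
TF....
T.F...
TTTF..
TTTTF.
TTT..F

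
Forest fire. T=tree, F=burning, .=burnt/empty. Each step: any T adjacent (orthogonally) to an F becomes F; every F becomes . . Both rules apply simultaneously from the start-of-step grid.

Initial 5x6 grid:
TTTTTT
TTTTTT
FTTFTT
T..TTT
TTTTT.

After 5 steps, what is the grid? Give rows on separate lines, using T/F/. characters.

Step 1: 7 trees catch fire, 2 burn out
  TTTTTT
  FTTFTT
  .FF.FT
  F..FTT
  TTTTT.
Step 2: 9 trees catch fire, 7 burn out
  FTTFTT
  .FF.FT
  .....F
  ....FT
  FTTFT.
Step 3: 8 trees catch fire, 9 burn out
  .FF.FT
  .....F
  ......
  .....F
  .FF.F.
Step 4: 1 trees catch fire, 8 burn out
  .....F
  ......
  ......
  ......
  ......
Step 5: 0 trees catch fire, 1 burn out
  ......
  ......
  ......
  ......
  ......

......
......
......
......
......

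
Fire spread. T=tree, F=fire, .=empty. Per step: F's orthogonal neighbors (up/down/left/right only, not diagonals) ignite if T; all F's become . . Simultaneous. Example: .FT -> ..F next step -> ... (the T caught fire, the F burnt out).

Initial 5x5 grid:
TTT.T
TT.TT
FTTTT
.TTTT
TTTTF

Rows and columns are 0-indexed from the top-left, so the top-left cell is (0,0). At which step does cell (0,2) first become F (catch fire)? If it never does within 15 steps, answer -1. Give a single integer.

Step 1: cell (0,2)='T' (+4 fires, +2 burnt)
Step 2: cell (0,2)='T' (+7 fires, +4 burnt)
Step 3: cell (0,2)='T' (+5 fires, +7 burnt)
Step 4: cell (0,2)='F' (+4 fires, +5 burnt)
  -> target ignites at step 4
Step 5: cell (0,2)='.' (+0 fires, +4 burnt)
  fire out at step 5

4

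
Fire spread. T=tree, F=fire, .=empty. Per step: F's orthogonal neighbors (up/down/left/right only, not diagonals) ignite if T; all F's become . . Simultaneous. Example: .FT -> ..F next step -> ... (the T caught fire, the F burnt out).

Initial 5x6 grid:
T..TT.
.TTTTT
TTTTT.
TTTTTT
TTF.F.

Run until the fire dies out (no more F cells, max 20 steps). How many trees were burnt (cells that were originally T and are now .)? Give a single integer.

Answer: 20

Derivation:
Step 1: +3 fires, +2 burnt (F count now 3)
Step 2: +6 fires, +3 burnt (F count now 6)
Step 3: +5 fires, +6 burnt (F count now 5)
Step 4: +5 fires, +5 burnt (F count now 5)
Step 5: +1 fires, +5 burnt (F count now 1)
Step 6: +0 fires, +1 burnt (F count now 0)
Fire out after step 6
Initially T: 21, now '.': 29
Total burnt (originally-T cells now '.'): 20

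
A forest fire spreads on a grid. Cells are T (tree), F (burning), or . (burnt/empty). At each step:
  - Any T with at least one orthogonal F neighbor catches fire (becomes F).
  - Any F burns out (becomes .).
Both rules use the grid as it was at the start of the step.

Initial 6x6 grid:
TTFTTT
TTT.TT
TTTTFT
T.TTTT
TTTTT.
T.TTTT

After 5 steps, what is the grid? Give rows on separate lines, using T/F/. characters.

Step 1: 7 trees catch fire, 2 burn out
  TF.FTT
  TTF.FT
  TTTF.F
  T.TTFT
  TTTTT.
  T.TTTT
Step 2: 8 trees catch fire, 7 burn out
  F...FT
  TF...F
  TTF...
  T.TF.F
  TTTTF.
  T.TTTT
Step 3: 6 trees catch fire, 8 burn out
  .....F
  F.....
  TF....
  T.F...
  TTTF..
  T.TTFT
Step 4: 4 trees catch fire, 6 burn out
  ......
  ......
  F.....
  T.....
  TTF...
  T.TF.F
Step 5: 3 trees catch fire, 4 burn out
  ......
  ......
  ......
  F.....
  TF....
  T.F...

......
......
......
F.....
TF....
T.F...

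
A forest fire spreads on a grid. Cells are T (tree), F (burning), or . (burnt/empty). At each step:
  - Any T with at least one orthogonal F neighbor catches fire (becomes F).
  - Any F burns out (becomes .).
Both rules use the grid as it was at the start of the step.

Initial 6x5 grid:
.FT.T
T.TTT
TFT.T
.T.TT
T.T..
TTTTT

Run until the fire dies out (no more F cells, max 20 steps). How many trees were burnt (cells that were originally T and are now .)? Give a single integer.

Step 1: +4 fires, +2 burnt (F count now 4)
Step 2: +2 fires, +4 burnt (F count now 2)
Step 3: +1 fires, +2 burnt (F count now 1)
Step 4: +1 fires, +1 burnt (F count now 1)
Step 5: +2 fires, +1 burnt (F count now 2)
Step 6: +1 fires, +2 burnt (F count now 1)
Step 7: +1 fires, +1 burnt (F count now 1)
Step 8: +0 fires, +1 burnt (F count now 0)
Fire out after step 8
Initially T: 19, now '.': 23
Total burnt (originally-T cells now '.'): 12

Answer: 12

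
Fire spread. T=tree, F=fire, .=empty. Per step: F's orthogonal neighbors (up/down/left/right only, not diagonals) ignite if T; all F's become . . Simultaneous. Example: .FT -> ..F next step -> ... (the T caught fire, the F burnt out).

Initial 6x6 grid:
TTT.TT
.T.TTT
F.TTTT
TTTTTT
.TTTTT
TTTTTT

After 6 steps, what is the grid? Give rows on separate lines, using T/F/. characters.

Step 1: 1 trees catch fire, 1 burn out
  TTT.TT
  .T.TTT
  ..TTTT
  FTTTTT
  .TTTTT
  TTTTTT
Step 2: 1 trees catch fire, 1 burn out
  TTT.TT
  .T.TTT
  ..TTTT
  .FTTTT
  .TTTTT
  TTTTTT
Step 3: 2 trees catch fire, 1 burn out
  TTT.TT
  .T.TTT
  ..TTTT
  ..FTTT
  .FTTTT
  TTTTTT
Step 4: 4 trees catch fire, 2 burn out
  TTT.TT
  .T.TTT
  ..FTTT
  ...FTT
  ..FTTT
  TFTTTT
Step 5: 5 trees catch fire, 4 burn out
  TTT.TT
  .T.TTT
  ...FTT
  ....FT
  ...FTT
  F.FTTT
Step 6: 5 trees catch fire, 5 burn out
  TTT.TT
  .T.FTT
  ....FT
  .....F
  ....FT
  ...FTT

TTT.TT
.T.FTT
....FT
.....F
....FT
...FTT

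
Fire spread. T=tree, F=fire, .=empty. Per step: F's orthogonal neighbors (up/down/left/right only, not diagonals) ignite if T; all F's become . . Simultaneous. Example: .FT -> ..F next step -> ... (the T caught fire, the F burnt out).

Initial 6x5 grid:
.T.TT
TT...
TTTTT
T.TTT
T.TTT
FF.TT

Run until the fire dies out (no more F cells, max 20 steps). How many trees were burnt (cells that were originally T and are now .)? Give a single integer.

Step 1: +1 fires, +2 burnt (F count now 1)
Step 2: +1 fires, +1 burnt (F count now 1)
Step 3: +1 fires, +1 burnt (F count now 1)
Step 4: +2 fires, +1 burnt (F count now 2)
Step 5: +2 fires, +2 burnt (F count now 2)
Step 6: +3 fires, +2 burnt (F count now 3)
Step 7: +3 fires, +3 burnt (F count now 3)
Step 8: +2 fires, +3 burnt (F count now 2)
Step 9: +2 fires, +2 burnt (F count now 2)
Step 10: +1 fires, +2 burnt (F count now 1)
Step 11: +0 fires, +1 burnt (F count now 0)
Fire out after step 11
Initially T: 20, now '.': 28
Total burnt (originally-T cells now '.'): 18

Answer: 18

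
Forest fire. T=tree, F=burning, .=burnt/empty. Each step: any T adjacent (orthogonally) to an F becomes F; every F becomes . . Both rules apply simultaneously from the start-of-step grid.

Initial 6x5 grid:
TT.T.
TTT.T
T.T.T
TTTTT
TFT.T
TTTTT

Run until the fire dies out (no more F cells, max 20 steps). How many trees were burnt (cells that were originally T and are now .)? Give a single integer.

Step 1: +4 fires, +1 burnt (F count now 4)
Step 2: +4 fires, +4 burnt (F count now 4)
Step 3: +4 fires, +4 burnt (F count now 4)
Step 4: +4 fires, +4 burnt (F count now 4)
Step 5: +4 fires, +4 burnt (F count now 4)
Step 6: +2 fires, +4 burnt (F count now 2)
Step 7: +0 fires, +2 burnt (F count now 0)
Fire out after step 7
Initially T: 23, now '.': 29
Total burnt (originally-T cells now '.'): 22

Answer: 22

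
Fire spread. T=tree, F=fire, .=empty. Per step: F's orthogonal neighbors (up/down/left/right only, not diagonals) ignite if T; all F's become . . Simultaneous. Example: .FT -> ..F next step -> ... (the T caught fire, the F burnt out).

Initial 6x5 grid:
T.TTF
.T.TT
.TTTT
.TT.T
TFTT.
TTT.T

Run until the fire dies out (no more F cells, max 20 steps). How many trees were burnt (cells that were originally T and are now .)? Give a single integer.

Step 1: +6 fires, +2 burnt (F count now 6)
Step 2: +8 fires, +6 burnt (F count now 8)
Step 3: +4 fires, +8 burnt (F count now 4)
Step 4: +0 fires, +4 burnt (F count now 0)
Fire out after step 4
Initially T: 20, now '.': 28
Total burnt (originally-T cells now '.'): 18

Answer: 18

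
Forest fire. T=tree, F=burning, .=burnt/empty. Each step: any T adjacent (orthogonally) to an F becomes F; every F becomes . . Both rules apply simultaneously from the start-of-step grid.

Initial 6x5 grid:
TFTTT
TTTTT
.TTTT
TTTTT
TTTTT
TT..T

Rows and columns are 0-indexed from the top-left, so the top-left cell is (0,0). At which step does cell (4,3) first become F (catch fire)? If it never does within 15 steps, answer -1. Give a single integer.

Step 1: cell (4,3)='T' (+3 fires, +1 burnt)
Step 2: cell (4,3)='T' (+4 fires, +3 burnt)
Step 3: cell (4,3)='T' (+4 fires, +4 burnt)
Step 4: cell (4,3)='T' (+5 fires, +4 burnt)
Step 5: cell (4,3)='T' (+5 fires, +5 burnt)
Step 6: cell (4,3)='F' (+3 fires, +5 burnt)
  -> target ignites at step 6
Step 7: cell (4,3)='.' (+1 fires, +3 burnt)
Step 8: cell (4,3)='.' (+1 fires, +1 burnt)
Step 9: cell (4,3)='.' (+0 fires, +1 burnt)
  fire out at step 9

6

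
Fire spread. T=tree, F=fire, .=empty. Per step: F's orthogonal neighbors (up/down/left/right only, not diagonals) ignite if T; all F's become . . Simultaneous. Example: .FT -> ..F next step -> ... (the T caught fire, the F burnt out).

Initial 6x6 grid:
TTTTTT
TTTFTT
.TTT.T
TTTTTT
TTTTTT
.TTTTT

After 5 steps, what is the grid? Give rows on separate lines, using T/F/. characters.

Step 1: 4 trees catch fire, 1 burn out
  TTTFTT
  TTF.FT
  .TTF.T
  TTTTTT
  TTTTTT
  .TTTTT
Step 2: 6 trees catch fire, 4 burn out
  TTF.FT
  TF...F
  .TF..T
  TTTFTT
  TTTTTT
  .TTTTT
Step 3: 8 trees catch fire, 6 burn out
  TF...F
  F.....
  .F...F
  TTF.FT
  TTTFTT
  .TTTTT
Step 4: 6 trees catch fire, 8 burn out
  F.....
  ......
  ......
  TF...F
  TTF.FT
  .TTFTT
Step 5: 5 trees catch fire, 6 burn out
  ......
  ......
  ......
  F.....
  TF...F
  .TF.FT

......
......
......
F.....
TF...F
.TF.FT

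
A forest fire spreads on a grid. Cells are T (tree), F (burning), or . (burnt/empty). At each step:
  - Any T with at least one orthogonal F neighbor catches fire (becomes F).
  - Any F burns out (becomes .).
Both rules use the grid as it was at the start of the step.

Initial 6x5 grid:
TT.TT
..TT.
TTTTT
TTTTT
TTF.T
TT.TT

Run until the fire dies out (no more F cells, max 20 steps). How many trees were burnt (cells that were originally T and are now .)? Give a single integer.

Step 1: +2 fires, +1 burnt (F count now 2)
Step 2: +5 fires, +2 burnt (F count now 5)
Step 3: +6 fires, +5 burnt (F count now 6)
Step 4: +4 fires, +6 burnt (F count now 4)
Step 5: +2 fires, +4 burnt (F count now 2)
Step 6: +2 fires, +2 burnt (F count now 2)
Step 7: +0 fires, +2 burnt (F count now 0)
Fire out after step 7
Initially T: 23, now '.': 28
Total burnt (originally-T cells now '.'): 21

Answer: 21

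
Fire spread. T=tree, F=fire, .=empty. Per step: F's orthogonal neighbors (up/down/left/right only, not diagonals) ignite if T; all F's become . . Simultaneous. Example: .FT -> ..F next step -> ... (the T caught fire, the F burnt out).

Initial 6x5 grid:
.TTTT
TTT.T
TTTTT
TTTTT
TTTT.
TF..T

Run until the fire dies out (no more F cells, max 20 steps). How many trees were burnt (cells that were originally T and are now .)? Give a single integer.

Step 1: +2 fires, +1 burnt (F count now 2)
Step 2: +3 fires, +2 burnt (F count now 3)
Step 3: +4 fires, +3 burnt (F count now 4)
Step 4: +4 fires, +4 burnt (F count now 4)
Step 5: +5 fires, +4 burnt (F count now 5)
Step 6: +2 fires, +5 burnt (F count now 2)
Step 7: +2 fires, +2 burnt (F count now 2)
Step 8: +1 fires, +2 burnt (F count now 1)
Step 9: +0 fires, +1 burnt (F count now 0)
Fire out after step 9
Initially T: 24, now '.': 29
Total burnt (originally-T cells now '.'): 23

Answer: 23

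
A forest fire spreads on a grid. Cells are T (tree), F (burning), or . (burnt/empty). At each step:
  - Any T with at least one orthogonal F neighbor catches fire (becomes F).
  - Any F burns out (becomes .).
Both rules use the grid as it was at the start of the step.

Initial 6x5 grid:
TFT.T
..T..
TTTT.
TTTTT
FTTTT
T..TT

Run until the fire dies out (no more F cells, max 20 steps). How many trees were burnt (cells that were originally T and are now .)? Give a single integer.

Step 1: +5 fires, +2 burnt (F count now 5)
Step 2: +4 fires, +5 burnt (F count now 4)
Step 3: +4 fires, +4 burnt (F count now 4)
Step 4: +4 fires, +4 burnt (F count now 4)
Step 5: +2 fires, +4 burnt (F count now 2)
Step 6: +0 fires, +2 burnt (F count now 0)
Fire out after step 6
Initially T: 20, now '.': 29
Total burnt (originally-T cells now '.'): 19

Answer: 19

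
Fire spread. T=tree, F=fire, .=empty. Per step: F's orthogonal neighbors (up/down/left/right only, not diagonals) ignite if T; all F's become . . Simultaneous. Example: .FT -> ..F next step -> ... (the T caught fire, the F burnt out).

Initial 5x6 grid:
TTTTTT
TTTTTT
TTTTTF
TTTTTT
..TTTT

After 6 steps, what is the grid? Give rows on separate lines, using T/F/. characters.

Step 1: 3 trees catch fire, 1 burn out
  TTTTTT
  TTTTTF
  TTTTF.
  TTTTTF
  ..TTTT
Step 2: 5 trees catch fire, 3 burn out
  TTTTTF
  TTTTF.
  TTTF..
  TTTTF.
  ..TTTF
Step 3: 5 trees catch fire, 5 burn out
  TTTTF.
  TTTF..
  TTF...
  TTTF..
  ..TTF.
Step 4: 5 trees catch fire, 5 burn out
  TTTF..
  TTF...
  TF....
  TTF...
  ..TF..
Step 5: 5 trees catch fire, 5 burn out
  TTF...
  TF....
  F.....
  TF....
  ..F...
Step 6: 3 trees catch fire, 5 burn out
  TF....
  F.....
  ......
  F.....
  ......

TF....
F.....
......
F.....
......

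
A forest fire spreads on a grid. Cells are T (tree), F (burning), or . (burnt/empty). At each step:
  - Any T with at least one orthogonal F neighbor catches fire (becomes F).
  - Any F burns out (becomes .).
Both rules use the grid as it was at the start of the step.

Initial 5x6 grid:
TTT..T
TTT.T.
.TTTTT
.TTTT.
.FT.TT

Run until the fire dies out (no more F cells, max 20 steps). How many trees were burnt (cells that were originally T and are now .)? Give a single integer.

Answer: 19

Derivation:
Step 1: +2 fires, +1 burnt (F count now 2)
Step 2: +2 fires, +2 burnt (F count now 2)
Step 3: +3 fires, +2 burnt (F count now 3)
Step 4: +5 fires, +3 burnt (F count now 5)
Step 5: +4 fires, +5 burnt (F count now 4)
Step 6: +3 fires, +4 burnt (F count now 3)
Step 7: +0 fires, +3 burnt (F count now 0)
Fire out after step 7
Initially T: 20, now '.': 29
Total burnt (originally-T cells now '.'): 19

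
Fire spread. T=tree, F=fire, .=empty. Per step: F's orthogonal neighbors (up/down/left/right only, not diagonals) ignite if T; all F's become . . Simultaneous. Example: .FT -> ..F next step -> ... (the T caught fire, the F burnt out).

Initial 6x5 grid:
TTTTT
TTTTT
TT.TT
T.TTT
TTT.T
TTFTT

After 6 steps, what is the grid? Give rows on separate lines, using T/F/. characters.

Step 1: 3 trees catch fire, 1 burn out
  TTTTT
  TTTTT
  TT.TT
  T.TTT
  TTF.T
  TF.FT
Step 2: 4 trees catch fire, 3 burn out
  TTTTT
  TTTTT
  TT.TT
  T.FTT
  TF..T
  F...F
Step 3: 3 trees catch fire, 4 burn out
  TTTTT
  TTTTT
  TT.TT
  T..FT
  F...F
  .....
Step 4: 3 trees catch fire, 3 burn out
  TTTTT
  TTTTT
  TT.FT
  F...F
  .....
  .....
Step 5: 3 trees catch fire, 3 burn out
  TTTTT
  TTTFT
  FT..F
  .....
  .....
  .....
Step 6: 5 trees catch fire, 3 burn out
  TTTFT
  FTF.F
  .F...
  .....
  .....
  .....

TTTFT
FTF.F
.F...
.....
.....
.....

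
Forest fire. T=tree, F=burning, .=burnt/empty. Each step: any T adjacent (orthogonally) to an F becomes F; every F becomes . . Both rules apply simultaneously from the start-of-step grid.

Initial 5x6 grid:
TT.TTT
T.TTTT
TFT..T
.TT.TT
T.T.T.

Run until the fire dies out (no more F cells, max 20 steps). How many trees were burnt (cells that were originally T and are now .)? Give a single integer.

Answer: 19

Derivation:
Step 1: +3 fires, +1 burnt (F count now 3)
Step 2: +3 fires, +3 burnt (F count now 3)
Step 3: +3 fires, +3 burnt (F count now 3)
Step 4: +3 fires, +3 burnt (F count now 3)
Step 5: +2 fires, +3 burnt (F count now 2)
Step 6: +2 fires, +2 burnt (F count now 2)
Step 7: +1 fires, +2 burnt (F count now 1)
Step 8: +1 fires, +1 burnt (F count now 1)
Step 9: +1 fires, +1 burnt (F count now 1)
Step 10: +0 fires, +1 burnt (F count now 0)
Fire out after step 10
Initially T: 20, now '.': 29
Total burnt (originally-T cells now '.'): 19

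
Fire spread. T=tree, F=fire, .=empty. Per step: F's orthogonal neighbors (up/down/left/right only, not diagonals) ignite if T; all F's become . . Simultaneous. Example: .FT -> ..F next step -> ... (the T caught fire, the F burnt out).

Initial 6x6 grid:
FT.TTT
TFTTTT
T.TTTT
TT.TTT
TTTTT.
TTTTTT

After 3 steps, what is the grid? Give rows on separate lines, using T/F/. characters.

Step 1: 3 trees catch fire, 2 burn out
  .F.TTT
  F.FTTT
  T.TTTT
  TT.TTT
  TTTTT.
  TTTTTT
Step 2: 3 trees catch fire, 3 burn out
  ...TTT
  ...FTT
  F.FTTT
  TT.TTT
  TTTTT.
  TTTTTT
Step 3: 4 trees catch fire, 3 burn out
  ...FTT
  ....FT
  ...FTT
  FT.TTT
  TTTTT.
  TTTTTT

...FTT
....FT
...FTT
FT.TTT
TTTTT.
TTTTTT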